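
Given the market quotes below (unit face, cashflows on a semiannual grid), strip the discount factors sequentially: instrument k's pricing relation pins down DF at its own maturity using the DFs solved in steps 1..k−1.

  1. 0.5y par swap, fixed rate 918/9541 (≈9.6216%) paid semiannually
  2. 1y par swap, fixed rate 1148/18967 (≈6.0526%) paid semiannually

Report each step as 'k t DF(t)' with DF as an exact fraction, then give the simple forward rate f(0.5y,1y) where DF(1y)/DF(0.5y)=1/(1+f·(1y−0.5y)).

1 1/2 9541/10000
2 1 4713/5000
f(0.5y,1y) = ((9541/10000)/(4713/5000) − 1)/(1/2) = 115/4713 ≈ 2.4401%

step 1 [0.5y] swap r/2=459/9541: DF=(1 − 459/9541·(0))/(1+459/9541) = 9541/10000 ≈ 0.954100
step 2 [1y] swap r/2=574/18967: DF=(1 − 574/18967·(0.954100))/(1+574/18967) = 4713/5000 ≈ 0.942600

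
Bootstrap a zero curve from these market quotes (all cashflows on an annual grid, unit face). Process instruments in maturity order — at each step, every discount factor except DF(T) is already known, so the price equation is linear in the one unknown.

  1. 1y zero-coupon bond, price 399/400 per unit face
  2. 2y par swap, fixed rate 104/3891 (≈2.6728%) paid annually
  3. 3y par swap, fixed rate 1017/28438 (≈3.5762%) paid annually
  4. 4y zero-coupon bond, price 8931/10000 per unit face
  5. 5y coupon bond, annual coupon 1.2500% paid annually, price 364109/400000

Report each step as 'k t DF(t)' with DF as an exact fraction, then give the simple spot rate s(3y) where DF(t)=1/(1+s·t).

1 1 399/400
2 2 237/250
3 3 8983/10000
4 4 8931/10000
5 5 8529/10000
s(3y) = (1/(8983/10000) − 1)/(3) = 339/8983 ≈ 3.7738%

step 1 [1y] zero: DF = P = 399/400 ≈ 0.997500
step 2 [2y] swap r/1=104/3891: DF=(1 − 104/3891·(0.997500))/(1+104/3891) = 237/250 ≈ 0.948000
step 3 [3y] swap r/1=1017/28438: DF=(1 − 1017/28438·(0.997500+0.948000))/(1+1017/28438) = 8983/10000 ≈ 0.898300
step 4 [4y] zero: DF = P = 8931/10000 ≈ 0.893100
step 5 [5y] bond c/1=1/80: DF=(364109/400000 − 1/80·(0.997500+0.948000+0.898300+0.893100))/(1+1/80) = 8529/10000 ≈ 0.852900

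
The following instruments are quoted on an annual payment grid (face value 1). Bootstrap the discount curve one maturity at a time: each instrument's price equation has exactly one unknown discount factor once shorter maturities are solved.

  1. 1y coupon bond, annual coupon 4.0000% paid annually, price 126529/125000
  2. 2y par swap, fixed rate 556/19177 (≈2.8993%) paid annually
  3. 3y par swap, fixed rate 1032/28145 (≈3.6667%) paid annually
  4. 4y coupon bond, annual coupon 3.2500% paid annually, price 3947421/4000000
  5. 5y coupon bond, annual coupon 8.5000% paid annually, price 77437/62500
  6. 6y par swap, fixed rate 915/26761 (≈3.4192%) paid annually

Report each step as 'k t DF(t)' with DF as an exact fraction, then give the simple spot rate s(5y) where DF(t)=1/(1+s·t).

1 1 9733/10000
2 2 2361/2500
3 3 1121/1250
4 4 542/625
5 5 1707/2000
6 6 817/1000
s(5y) = (1/(1707/2000) − 1)/(5) = 293/8535 ≈ 3.4329%

step 1 [1y] bond c/1=1/25: DF=(126529/125000 − 1/25·(0))/(1+1/25) = 9733/10000 ≈ 0.973300
step 2 [2y] swap r/1=556/19177: DF=(1 − 556/19177·(0.973300))/(1+556/19177) = 2361/2500 ≈ 0.944400
step 3 [3y] swap r/1=1032/28145: DF=(1 − 1032/28145·(0.973300+0.944400))/(1+1032/28145) = 1121/1250 ≈ 0.896800
step 4 [4y] bond c/1=13/400: DF=(3947421/4000000 − 13/400·(0.973300+0.944400+0.896800))/(1+13/400) = 542/625 ≈ 0.867200
step 5 [5y] bond c/1=17/200: DF=(77437/62500 − 17/200·(0.973300+0.944400+0.896800+0.867200))/(1+17/200) = 1707/2000 ≈ 0.853500
step 6 [6y] swap r/1=915/26761: DF=(1 − 915/26761·(0.973300+0.944400+0.896800+0.867200+0.853500))/(1+915/26761) = 817/1000 ≈ 0.817000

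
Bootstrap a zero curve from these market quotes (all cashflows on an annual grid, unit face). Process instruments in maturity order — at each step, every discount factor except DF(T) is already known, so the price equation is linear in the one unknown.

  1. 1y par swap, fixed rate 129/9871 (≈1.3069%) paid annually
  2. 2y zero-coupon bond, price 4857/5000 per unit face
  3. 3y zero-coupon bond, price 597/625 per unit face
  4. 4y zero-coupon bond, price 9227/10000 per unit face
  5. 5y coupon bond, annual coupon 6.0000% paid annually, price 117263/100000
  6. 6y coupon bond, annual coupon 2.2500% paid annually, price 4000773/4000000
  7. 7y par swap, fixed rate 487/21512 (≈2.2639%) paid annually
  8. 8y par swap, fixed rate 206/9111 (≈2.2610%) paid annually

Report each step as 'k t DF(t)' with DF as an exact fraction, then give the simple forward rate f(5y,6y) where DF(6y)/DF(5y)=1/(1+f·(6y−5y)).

step 1 [1y] swap r/1=129/9871: DF=(1 − 129/9871·(0))/(1+129/9871) = 9871/10000 ≈ 0.987100
step 2 [2y] zero: DF = P = 4857/5000 ≈ 0.971400
step 3 [3y] zero: DF = P = 597/625 ≈ 0.955200
step 4 [4y] zero: DF = P = 9227/10000 ≈ 0.922700
step 5 [5y] bond c/1=3/50: DF=(117263/100000 − 3/50·(0.987100+0.971400+0.955200+0.922700))/(1+3/50) = 8891/10000 ≈ 0.889100
step 6 [6y] bond c/1=9/400: DF=(4000773/4000000 − 9/400·(0.987100+0.971400+0.955200+0.922700+0.889100))/(1+9/400) = 4371/5000 ≈ 0.874200
step 7 [7y] swap r/1=487/21512: DF=(1 − 487/21512·(0.987100+0.971400+0.955200+0.922700+0.889100+0.874200))/(1+487/21512) = 8539/10000 ≈ 0.853900
step 8 [8y] swap r/1=206/9111: DF=(1 − 206/9111·(0.987100+0.971400+0.955200+0.922700+0.889100+0.874200+0.853900))/(1+206/9111) = 522/625 ≈ 0.835200

1 1 9871/10000
2 2 4857/5000
3 3 597/625
4 4 9227/10000
5 5 8891/10000
6 6 4371/5000
7 7 8539/10000
8 8 522/625
f(5y,6y) = ((8891/10000)/(4371/5000) − 1)/(1) = 149/8742 ≈ 1.7044%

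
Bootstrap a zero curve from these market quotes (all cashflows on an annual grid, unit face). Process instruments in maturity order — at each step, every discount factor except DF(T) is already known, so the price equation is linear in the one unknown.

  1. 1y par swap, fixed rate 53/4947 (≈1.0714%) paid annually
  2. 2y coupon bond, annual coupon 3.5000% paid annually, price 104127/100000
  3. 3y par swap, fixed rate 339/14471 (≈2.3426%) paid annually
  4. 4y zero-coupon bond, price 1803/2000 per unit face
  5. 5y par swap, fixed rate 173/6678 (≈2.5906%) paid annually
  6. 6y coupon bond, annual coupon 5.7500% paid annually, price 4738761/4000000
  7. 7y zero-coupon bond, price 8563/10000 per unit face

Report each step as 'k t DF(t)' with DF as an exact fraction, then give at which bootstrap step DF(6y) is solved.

1 1 4947/5000
2 2 4863/5000
3 3 4661/5000
4 4 1803/2000
5 5 8789/10000
6 6 8661/10000
7 7 8563/10000
DF(6y) is solved at step 6

step 1 [1y] swap r/1=53/4947: DF=(1 − 53/4947·(0))/(1+53/4947) = 4947/5000 ≈ 0.989400
step 2 [2y] bond c/1=7/200: DF=(104127/100000 − 7/200·(0.989400))/(1+7/200) = 4863/5000 ≈ 0.972600
step 3 [3y] swap r/1=339/14471: DF=(1 − 339/14471·(0.989400+0.972600))/(1+339/14471) = 4661/5000 ≈ 0.932200
step 4 [4y] zero: DF = P = 1803/2000 ≈ 0.901500
step 5 [5y] swap r/1=173/6678: DF=(1 − 173/6678·(0.989400+0.972600+0.932200+0.901500))/(1+173/6678) = 8789/10000 ≈ 0.878900
step 6 [6y] bond c/1=23/400: DF=(4738761/4000000 − 23/400·(0.989400+0.972600+0.932200+0.901500+0.878900))/(1+23/400) = 8661/10000 ≈ 0.866100
step 7 [7y] zero: DF = P = 8563/10000 ≈ 0.856300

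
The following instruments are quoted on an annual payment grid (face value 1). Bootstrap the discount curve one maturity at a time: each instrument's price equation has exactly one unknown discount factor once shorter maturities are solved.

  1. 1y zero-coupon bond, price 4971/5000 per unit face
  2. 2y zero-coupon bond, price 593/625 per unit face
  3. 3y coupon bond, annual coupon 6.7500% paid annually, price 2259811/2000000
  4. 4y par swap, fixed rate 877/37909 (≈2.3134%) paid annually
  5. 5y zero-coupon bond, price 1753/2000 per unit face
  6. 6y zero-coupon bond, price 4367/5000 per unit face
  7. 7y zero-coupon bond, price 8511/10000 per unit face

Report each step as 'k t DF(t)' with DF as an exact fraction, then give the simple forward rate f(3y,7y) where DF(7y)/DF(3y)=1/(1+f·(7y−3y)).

1 1 4971/5000
2 2 593/625
3 3 2339/2500
4 4 9123/10000
5 5 1753/2000
6 6 4367/5000
7 7 8511/10000
f(3y,7y) = ((2339/2500)/(8511/10000) − 1)/(4) = 845/34044 ≈ 2.4821%

step 1 [1y] zero: DF = P = 4971/5000 ≈ 0.994200
step 2 [2y] zero: DF = P = 593/625 ≈ 0.948800
step 3 [3y] bond c/1=27/400: DF=(2259811/2000000 − 27/400·(0.994200+0.948800))/(1+27/400) = 2339/2500 ≈ 0.935600
step 4 [4y] swap r/1=877/37909: DF=(1 − 877/37909·(0.994200+0.948800+0.935600))/(1+877/37909) = 9123/10000 ≈ 0.912300
step 5 [5y] zero: DF = P = 1753/2000 ≈ 0.876500
step 6 [6y] zero: DF = P = 4367/5000 ≈ 0.873400
step 7 [7y] zero: DF = P = 8511/10000 ≈ 0.851100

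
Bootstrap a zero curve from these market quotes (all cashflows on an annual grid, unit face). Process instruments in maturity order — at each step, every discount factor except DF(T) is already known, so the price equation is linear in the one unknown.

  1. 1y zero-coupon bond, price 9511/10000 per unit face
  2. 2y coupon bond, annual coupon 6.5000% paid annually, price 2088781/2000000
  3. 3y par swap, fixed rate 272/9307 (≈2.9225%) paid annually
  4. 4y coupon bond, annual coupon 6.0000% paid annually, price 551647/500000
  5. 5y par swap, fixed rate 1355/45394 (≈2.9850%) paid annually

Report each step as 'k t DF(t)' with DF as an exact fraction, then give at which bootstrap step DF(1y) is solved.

step 1 [1y] zero: DF = P = 9511/10000 ≈ 0.951100
step 2 [2y] bond c/1=13/200: DF=(2088781/2000000 − 13/200·(0.951100))/(1+13/200) = 4613/5000 ≈ 0.922600
step 3 [3y] swap r/1=272/9307: DF=(1 − 272/9307·(0.951100+0.922600))/(1+272/9307) = 574/625 ≈ 0.918400
step 4 [4y] bond c/1=3/50: DF=(551647/500000 − 3/50·(0.951100+0.922600+0.918400))/(1+3/50) = 2207/2500 ≈ 0.882800
step 5 [5y] swap r/1=1355/45394: DF=(1 − 1355/45394·(0.951100+0.922600+0.918400+0.882800))/(1+1355/45394) = 1729/2000 ≈ 0.864500

1 1 9511/10000
2 2 4613/5000
3 3 574/625
4 4 2207/2500
5 5 1729/2000
DF(1y) is solved at step 1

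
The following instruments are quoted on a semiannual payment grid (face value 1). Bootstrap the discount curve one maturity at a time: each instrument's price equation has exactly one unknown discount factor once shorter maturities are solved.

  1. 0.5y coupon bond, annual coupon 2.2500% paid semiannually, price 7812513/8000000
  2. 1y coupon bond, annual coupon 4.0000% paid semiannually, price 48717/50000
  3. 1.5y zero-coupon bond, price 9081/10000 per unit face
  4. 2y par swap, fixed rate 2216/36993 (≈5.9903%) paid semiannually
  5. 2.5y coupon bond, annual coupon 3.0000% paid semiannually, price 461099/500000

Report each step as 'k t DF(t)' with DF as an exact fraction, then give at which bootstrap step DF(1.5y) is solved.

1 1/2 9657/10000
2 1 9363/10000
3 3/2 9081/10000
4 2 2223/2500
5 5/2 8539/10000
DF(1.5y) is solved at step 3

step 1 [0.5y] bond c/2=9/800: DF=(7812513/8000000 − 9/800·(0))/(1+9/800) = 9657/10000 ≈ 0.965700
step 2 [1y] bond c/2=1/50: DF=(48717/50000 − 1/50·(0.965700))/(1+1/50) = 9363/10000 ≈ 0.936300
step 3 [1.5y] zero: DF = P = 9081/10000 ≈ 0.908100
step 4 [2y] swap r/2=1108/36993: DF=(1 − 1108/36993·(0.965700+0.936300+0.908100))/(1+1108/36993) = 2223/2500 ≈ 0.889200
step 5 [2.5y] bond c/2=3/200: DF=(461099/500000 − 3/200·(0.965700+0.936300+0.908100+0.889200))/(1+3/200) = 8539/10000 ≈ 0.853900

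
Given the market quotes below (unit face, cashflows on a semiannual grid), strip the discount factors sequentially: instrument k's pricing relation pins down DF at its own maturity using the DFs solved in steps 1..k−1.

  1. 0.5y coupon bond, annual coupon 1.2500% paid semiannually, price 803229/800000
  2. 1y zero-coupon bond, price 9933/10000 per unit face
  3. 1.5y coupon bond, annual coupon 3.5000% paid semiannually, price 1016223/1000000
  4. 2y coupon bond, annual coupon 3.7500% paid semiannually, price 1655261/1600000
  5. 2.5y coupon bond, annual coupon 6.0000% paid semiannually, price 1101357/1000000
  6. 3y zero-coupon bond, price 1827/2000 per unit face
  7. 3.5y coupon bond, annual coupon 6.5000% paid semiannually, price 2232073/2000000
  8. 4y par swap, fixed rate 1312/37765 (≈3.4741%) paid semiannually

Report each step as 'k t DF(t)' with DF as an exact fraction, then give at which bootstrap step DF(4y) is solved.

1 1/2 4989/5000
2 1 9933/10000
3 3/2 1929/2000
4 2 9611/10000
5 5/2 597/625
6 3 1827/2000
7 7/2 2247/2500
8 4 543/625
DF(4y) is solved at step 8

step 1 [0.5y] bond c/2=1/160: DF=(803229/800000 − 1/160·(0))/(1+1/160) = 4989/5000 ≈ 0.997800
step 2 [1y] zero: DF = P = 9933/10000 ≈ 0.993300
step 3 [1.5y] bond c/2=7/400: DF=(1016223/1000000 − 7/400·(0.997800+0.993300))/(1+7/400) = 1929/2000 ≈ 0.964500
step 4 [2y] bond c/2=3/160: DF=(1655261/1600000 − 3/160·(0.997800+0.993300+0.964500))/(1+3/160) = 9611/10000 ≈ 0.961100
step 5 [2.5y] bond c/2=3/100: DF=(1101357/1000000 − 3/100·(0.997800+0.993300+0.964500+0.961100))/(1+3/100) = 597/625 ≈ 0.955200
step 6 [3y] zero: DF = P = 1827/2000 ≈ 0.913500
step 7 [3.5y] bond c/2=13/400: DF=(2232073/2000000 − 13/400·(0.997800+0.993300+0.964500+0.961100+0.955200+0.913500))/(1+13/400) = 2247/2500 ≈ 0.898800
step 8 [4y] swap r/2=656/37765: DF=(1 − 656/37765·(0.997800+0.993300+0.964500+0.961100+0.955200+0.913500+0.898800))/(1+656/37765) = 543/625 ≈ 0.868800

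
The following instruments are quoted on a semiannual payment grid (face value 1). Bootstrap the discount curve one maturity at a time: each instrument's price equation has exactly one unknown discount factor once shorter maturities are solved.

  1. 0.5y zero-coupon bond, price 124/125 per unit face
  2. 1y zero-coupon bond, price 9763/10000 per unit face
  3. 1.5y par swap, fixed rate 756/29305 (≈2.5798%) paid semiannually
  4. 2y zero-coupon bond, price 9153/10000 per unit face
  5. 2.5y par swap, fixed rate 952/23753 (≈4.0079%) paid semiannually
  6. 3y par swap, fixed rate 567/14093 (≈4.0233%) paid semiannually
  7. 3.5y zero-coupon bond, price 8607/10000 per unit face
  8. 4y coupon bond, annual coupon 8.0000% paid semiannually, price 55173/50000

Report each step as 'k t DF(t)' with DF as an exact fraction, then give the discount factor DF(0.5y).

1 1/2 124/125
2 1 9763/10000
3 3/2 4811/5000
4 2 9153/10000
5 5/2 1131/1250
6 3 4433/5000
7 7/2 8607/10000
8 4 8111/10000
DF(0.5y) = 124/125 ≈ 0.992000

step 1 [0.5y] zero: DF = P = 124/125 ≈ 0.992000
step 2 [1y] zero: DF = P = 9763/10000 ≈ 0.976300
step 3 [1.5y] swap r/2=378/29305: DF=(1 − 378/29305·(0.992000+0.976300))/(1+378/29305) = 4811/5000 ≈ 0.962200
step 4 [2y] zero: DF = P = 9153/10000 ≈ 0.915300
step 5 [2.5y] swap r/2=476/23753: DF=(1 − 476/23753·(0.992000+0.976300+0.962200+0.915300))/(1+476/23753) = 1131/1250 ≈ 0.904800
step 6 [3y] swap r/2=567/28186: DF=(1 − 567/28186·(0.992000+0.976300+0.962200+0.915300+0.904800))/(1+567/28186) = 4433/5000 ≈ 0.886600
step 7 [3.5y] zero: DF = P = 8607/10000 ≈ 0.860700
step 8 [4y] bond c/2=1/25: DF=(55173/50000 − 1/25·(0.992000+0.976300+0.962200+0.915300+0.904800+0.886600+0.860700))/(1+1/25) = 8111/10000 ≈ 0.811100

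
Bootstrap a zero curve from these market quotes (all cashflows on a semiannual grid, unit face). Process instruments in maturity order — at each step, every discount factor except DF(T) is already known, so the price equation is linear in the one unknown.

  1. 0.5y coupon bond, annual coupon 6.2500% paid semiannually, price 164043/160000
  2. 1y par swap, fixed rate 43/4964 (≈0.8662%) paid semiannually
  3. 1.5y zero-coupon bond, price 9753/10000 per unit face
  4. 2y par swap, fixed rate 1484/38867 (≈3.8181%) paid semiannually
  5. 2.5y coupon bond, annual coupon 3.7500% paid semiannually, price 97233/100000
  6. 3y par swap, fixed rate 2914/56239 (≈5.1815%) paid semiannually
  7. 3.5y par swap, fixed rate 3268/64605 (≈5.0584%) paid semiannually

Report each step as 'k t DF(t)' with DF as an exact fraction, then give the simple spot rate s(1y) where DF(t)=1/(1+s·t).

1 1/2 4971/5000
2 1 4957/5000
3 3/2 9753/10000
4 2 4629/5000
5 5/2 8829/10000
6 3 8543/10000
7 7/2 4183/5000
s(1y) = (1/(4957/5000) − 1)/(1) = 43/4957 ≈ 0.8675%

step 1 [0.5y] bond c/2=1/32: DF=(164043/160000 − 1/32·(0))/(1+1/32) = 4971/5000 ≈ 0.994200
step 2 [1y] swap r/2=43/9928: DF=(1 − 43/9928·(0.994200))/(1+43/9928) = 4957/5000 ≈ 0.991400
step 3 [1.5y] zero: DF = P = 9753/10000 ≈ 0.975300
step 4 [2y] swap r/2=742/38867: DF=(1 − 742/38867·(0.994200+0.991400+0.975300))/(1+742/38867) = 4629/5000 ≈ 0.925800
step 5 [2.5y] bond c/2=3/160: DF=(97233/100000 − 3/160·(0.994200+0.991400+0.975300+0.925800))/(1+3/160) = 8829/10000 ≈ 0.882900
step 6 [3y] swap r/2=1457/56239: DF=(1 − 1457/56239·(0.994200+0.991400+0.975300+0.925800+0.882900))/(1+1457/56239) = 8543/10000 ≈ 0.854300
step 7 [3.5y] swap r/2=1634/64605: DF=(1 − 1634/64605·(0.994200+0.991400+0.975300+0.925800+0.882900+0.854300))/(1+1634/64605) = 4183/5000 ≈ 0.836600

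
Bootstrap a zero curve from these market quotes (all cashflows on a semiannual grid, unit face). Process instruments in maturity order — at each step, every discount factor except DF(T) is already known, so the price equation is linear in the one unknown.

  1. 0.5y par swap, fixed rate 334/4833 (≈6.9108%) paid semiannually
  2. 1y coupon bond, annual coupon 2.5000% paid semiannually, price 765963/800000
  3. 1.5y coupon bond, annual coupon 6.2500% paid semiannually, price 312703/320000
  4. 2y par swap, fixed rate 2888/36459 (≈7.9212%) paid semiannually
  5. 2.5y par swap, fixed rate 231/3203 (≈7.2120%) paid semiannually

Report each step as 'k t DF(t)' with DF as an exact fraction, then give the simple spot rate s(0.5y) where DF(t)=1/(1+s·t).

step 1 [0.5y] swap r/2=167/4833: DF=(1 − 167/4833·(0))/(1+167/4833) = 4833/5000 ≈ 0.966600
step 2 [1y] bond c/2=1/80: DF=(765963/800000 − 1/80·(0.966600))/(1+1/80) = 9337/10000 ≈ 0.933700
step 3 [1.5y] bond c/2=1/32: DF=(312703/320000 − 1/32·(0.966600+0.933700))/(1+1/32) = 89/100 ≈ 0.890000
step 4 [2y] swap r/2=1444/36459: DF=(1 − 1444/36459·(0.966600+0.933700+0.890000))/(1+1444/36459) = 2139/2500 ≈ 0.855600
step 5 [2.5y] swap r/2=231/6406: DF=(1 − 231/6406·(0.966600+0.933700+0.890000+0.855600))/(1+231/6406) = 8383/10000 ≈ 0.838300

1 1/2 4833/5000
2 1 9337/10000
3 3/2 89/100
4 2 2139/2500
5 5/2 8383/10000
s(0.5y) = (1/(4833/5000) − 1)/(1/2) = 334/4833 ≈ 6.9108%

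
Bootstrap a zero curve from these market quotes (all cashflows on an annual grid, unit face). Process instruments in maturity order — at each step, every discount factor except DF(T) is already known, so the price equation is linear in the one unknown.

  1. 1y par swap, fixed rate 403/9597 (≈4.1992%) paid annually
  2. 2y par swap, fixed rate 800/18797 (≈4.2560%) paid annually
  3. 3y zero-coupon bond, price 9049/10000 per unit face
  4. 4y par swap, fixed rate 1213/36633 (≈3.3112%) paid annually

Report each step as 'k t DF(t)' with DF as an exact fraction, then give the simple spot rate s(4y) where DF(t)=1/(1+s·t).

step 1 [1y] swap r/1=403/9597: DF=(1 − 403/9597·(0))/(1+403/9597) = 9597/10000 ≈ 0.959700
step 2 [2y] swap r/1=800/18797: DF=(1 − 800/18797·(0.959700))/(1+800/18797) = 23/25 ≈ 0.920000
step 3 [3y] zero: DF = P = 9049/10000 ≈ 0.904900
step 4 [4y] swap r/1=1213/36633: DF=(1 − 1213/36633·(0.959700+0.920000+0.904900))/(1+1213/36633) = 8787/10000 ≈ 0.878700

1 1 9597/10000
2 2 23/25
3 3 9049/10000
4 4 8787/10000
s(4y) = (1/(8787/10000) − 1)/(4) = 1213/35148 ≈ 3.4511%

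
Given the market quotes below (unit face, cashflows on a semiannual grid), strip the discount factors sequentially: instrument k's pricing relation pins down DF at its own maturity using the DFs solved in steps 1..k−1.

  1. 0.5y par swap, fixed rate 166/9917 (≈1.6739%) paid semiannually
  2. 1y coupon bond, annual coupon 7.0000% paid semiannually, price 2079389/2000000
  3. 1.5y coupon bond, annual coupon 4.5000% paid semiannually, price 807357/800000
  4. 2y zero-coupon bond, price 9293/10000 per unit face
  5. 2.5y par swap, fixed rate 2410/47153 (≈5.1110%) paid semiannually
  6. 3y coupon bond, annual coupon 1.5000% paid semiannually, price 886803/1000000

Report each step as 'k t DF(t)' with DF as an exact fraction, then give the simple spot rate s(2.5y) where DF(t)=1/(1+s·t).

1 1/2 9917/10000
2 1 971/1000
3 3/2 4719/5000
4 2 9293/10000
5 5/2 1759/2000
6 3 8451/10000
s(2.5y) = (1/(1759/2000) − 1)/(5/2) = 482/8795 ≈ 5.4804%

step 1 [0.5y] swap r/2=83/9917: DF=(1 − 83/9917·(0))/(1+83/9917) = 9917/10000 ≈ 0.991700
step 2 [1y] bond c/2=7/200: DF=(2079389/2000000 − 7/200·(0.991700))/(1+7/200) = 971/1000 ≈ 0.971000
step 3 [1.5y] bond c/2=9/400: DF=(807357/800000 − 9/400·(0.991700+0.971000))/(1+9/400) = 4719/5000 ≈ 0.943800
step 4 [2y] zero: DF = P = 9293/10000 ≈ 0.929300
step 5 [2.5y] swap r/2=1205/47153: DF=(1 − 1205/47153·(0.991700+0.971000+0.943800+0.929300))/(1+1205/47153) = 1759/2000 ≈ 0.879500
step 6 [3y] bond c/2=3/400: DF=(886803/1000000 − 3/400·(0.991700+0.971000+0.943800+0.929300+0.879500))/(1+3/400) = 8451/10000 ≈ 0.845100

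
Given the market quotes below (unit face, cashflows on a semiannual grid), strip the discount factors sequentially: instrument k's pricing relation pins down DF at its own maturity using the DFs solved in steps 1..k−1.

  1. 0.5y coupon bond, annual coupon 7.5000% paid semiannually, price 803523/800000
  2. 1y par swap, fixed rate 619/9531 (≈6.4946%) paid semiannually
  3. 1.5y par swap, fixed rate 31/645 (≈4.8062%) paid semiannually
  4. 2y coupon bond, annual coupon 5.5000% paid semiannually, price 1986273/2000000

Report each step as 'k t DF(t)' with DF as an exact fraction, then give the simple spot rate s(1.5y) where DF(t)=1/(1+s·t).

1 1/2 9681/10000
2 1 9381/10000
3 3/2 4659/5000
4 2 4453/5000
s(1.5y) = (1/(4659/5000) − 1)/(3/2) = 682/13977 ≈ 4.8794%

step 1 [0.5y] bond c/2=3/80: DF=(803523/800000 − 3/80·(0))/(1+3/80) = 9681/10000 ≈ 0.968100
step 2 [1y] swap r/2=619/19062: DF=(1 − 619/19062·(0.968100))/(1+619/19062) = 9381/10000 ≈ 0.938100
step 3 [1.5y] swap r/2=31/1290: DF=(1 − 31/1290·(0.968100+0.938100))/(1+31/1290) = 4659/5000 ≈ 0.931800
step 4 [2y] bond c/2=11/400: DF=(1986273/2000000 − 11/400·(0.968100+0.938100+0.931800))/(1+11/400) = 4453/5000 ≈ 0.890600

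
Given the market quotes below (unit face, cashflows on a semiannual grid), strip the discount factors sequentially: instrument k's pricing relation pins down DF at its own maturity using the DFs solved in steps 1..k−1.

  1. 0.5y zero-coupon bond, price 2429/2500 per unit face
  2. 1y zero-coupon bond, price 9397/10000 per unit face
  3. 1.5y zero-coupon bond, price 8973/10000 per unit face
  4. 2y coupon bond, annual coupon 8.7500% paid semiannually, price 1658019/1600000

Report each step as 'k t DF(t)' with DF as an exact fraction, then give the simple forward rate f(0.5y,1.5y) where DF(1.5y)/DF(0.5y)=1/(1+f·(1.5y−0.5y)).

step 1 [0.5y] zero: DF = P = 2429/2500 ≈ 0.971600
step 2 [1y] zero: DF = P = 9397/10000 ≈ 0.939700
step 3 [1.5y] zero: DF = P = 8973/10000 ≈ 0.897300
step 4 [2y] bond c/2=7/160: DF=(1658019/1600000 − 7/160·(0.971600+0.939700+0.897300))/(1+7/160) = 8751/10000 ≈ 0.875100

1 1/2 2429/2500
2 1 9397/10000
3 3/2 8973/10000
4 2 8751/10000
f(0.5y,1.5y) = ((2429/2500)/(8973/10000) − 1)/(1) = 743/8973 ≈ 8.2804%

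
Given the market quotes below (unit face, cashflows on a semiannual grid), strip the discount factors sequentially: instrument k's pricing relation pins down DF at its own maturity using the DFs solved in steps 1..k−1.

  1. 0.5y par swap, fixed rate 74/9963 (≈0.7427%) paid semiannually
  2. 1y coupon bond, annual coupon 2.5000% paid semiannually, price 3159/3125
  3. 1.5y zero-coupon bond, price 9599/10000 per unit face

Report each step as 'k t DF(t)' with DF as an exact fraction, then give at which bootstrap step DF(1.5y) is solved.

step 1 [0.5y] swap r/2=37/9963: DF=(1 − 37/9963·(0))/(1+37/9963) = 9963/10000 ≈ 0.996300
step 2 [1y] bond c/2=1/80: DF=(3159/3125 − 1/80·(0.996300))/(1+1/80) = 9861/10000 ≈ 0.986100
step 3 [1.5y] zero: DF = P = 9599/10000 ≈ 0.959900

1 1/2 9963/10000
2 1 9861/10000
3 3/2 9599/10000
DF(1.5y) is solved at step 3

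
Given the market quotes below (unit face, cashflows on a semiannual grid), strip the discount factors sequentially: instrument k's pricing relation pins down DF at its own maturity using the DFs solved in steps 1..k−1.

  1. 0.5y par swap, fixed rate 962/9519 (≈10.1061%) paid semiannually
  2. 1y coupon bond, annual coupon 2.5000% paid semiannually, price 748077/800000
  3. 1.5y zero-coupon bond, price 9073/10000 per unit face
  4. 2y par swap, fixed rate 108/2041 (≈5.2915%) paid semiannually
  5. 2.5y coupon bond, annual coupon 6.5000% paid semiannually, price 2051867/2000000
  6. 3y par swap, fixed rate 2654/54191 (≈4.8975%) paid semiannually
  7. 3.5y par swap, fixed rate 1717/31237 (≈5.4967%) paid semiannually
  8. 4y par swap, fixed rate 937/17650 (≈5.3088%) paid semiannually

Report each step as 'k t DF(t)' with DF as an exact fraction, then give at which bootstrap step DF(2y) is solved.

step 1 [0.5y] swap r/2=481/9519: DF=(1 − 481/9519·(0))/(1+481/9519) = 9519/10000 ≈ 0.951900
step 2 [1y] bond c/2=1/80: DF=(748077/800000 − 1/80·(0.951900))/(1+1/80) = 4559/5000 ≈ 0.911800
step 3 [1.5y] zero: DF = P = 9073/10000 ≈ 0.907300
step 4 [2y] swap r/2=54/2041: DF=(1 − 54/2041·(0.951900+0.911800+0.907300))/(1+54/2041) = 2257/2500 ≈ 0.902800
step 5 [2.5y] bond c/2=13/400: DF=(2051867/2000000 − 13/400·(0.951900+0.911800+0.907300+0.902800))/(1+13/400) = 439/500 ≈ 0.878000
step 6 [3y] swap r/2=1327/54191: DF=(1 − 1327/54191·(0.951900+0.911800+0.907300+0.902800+0.878000))/(1+1327/54191) = 8673/10000 ≈ 0.867300
step 7 [3.5y] swap r/2=1717/62474: DF=(1 − 1717/62474·(0.951900+0.911800+0.907300+0.902800+0.878000+0.867300))/(1+1717/62474) = 8283/10000 ≈ 0.828300
step 8 [4y] swap r/2=937/35300: DF=(1 − 937/35300·(0.951900+0.911800+0.907300+0.902800+0.878000+0.867300+0.828300))/(1+937/35300) = 4063/5000 ≈ 0.812600

1 1/2 9519/10000
2 1 4559/5000
3 3/2 9073/10000
4 2 2257/2500
5 5/2 439/500
6 3 8673/10000
7 7/2 8283/10000
8 4 4063/5000
DF(2y) is solved at step 4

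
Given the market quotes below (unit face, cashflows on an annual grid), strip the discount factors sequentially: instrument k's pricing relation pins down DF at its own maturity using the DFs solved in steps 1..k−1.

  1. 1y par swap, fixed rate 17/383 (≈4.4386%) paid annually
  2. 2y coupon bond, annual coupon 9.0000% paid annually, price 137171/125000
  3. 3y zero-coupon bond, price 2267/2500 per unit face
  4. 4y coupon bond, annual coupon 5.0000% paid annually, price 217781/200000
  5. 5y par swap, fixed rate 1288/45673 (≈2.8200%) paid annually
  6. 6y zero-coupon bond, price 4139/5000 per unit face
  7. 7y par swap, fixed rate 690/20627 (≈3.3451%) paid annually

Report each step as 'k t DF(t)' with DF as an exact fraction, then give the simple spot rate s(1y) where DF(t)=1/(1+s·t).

step 1 [1y] swap r/1=17/383: DF=(1 − 17/383·(0))/(1+17/383) = 383/400 ≈ 0.957500
step 2 [2y] bond c/1=9/100: DF=(137171/125000 − 9/100·(0.957500))/(1+9/100) = 9277/10000 ≈ 0.927700
step 3 [3y] zero: DF = P = 2267/2500 ≈ 0.906800
step 4 [4y] bond c/1=1/20: DF=(217781/200000 − 1/20·(0.957500+0.927700+0.906800))/(1+1/20) = 9041/10000 ≈ 0.904100
step 5 [5y] swap r/1=1288/45673: DF=(1 − 1288/45673·(0.957500+0.927700+0.906800+0.904100))/(1+1288/45673) = 1089/1250 ≈ 0.871200
step 6 [6y] zero: DF = P = 4139/5000 ≈ 0.827800
step 7 [7y] swap r/1=690/20627: DF=(1 − 690/20627·(0.957500+0.927700+0.906800+0.904100+0.871200+0.827800))/(1+690/20627) = 793/1000 ≈ 0.793000

1 1 383/400
2 2 9277/10000
3 3 2267/2500
4 4 9041/10000
5 5 1089/1250
6 6 4139/5000
7 7 793/1000
s(1y) = (1/(383/400) − 1)/(1) = 17/383 ≈ 4.4386%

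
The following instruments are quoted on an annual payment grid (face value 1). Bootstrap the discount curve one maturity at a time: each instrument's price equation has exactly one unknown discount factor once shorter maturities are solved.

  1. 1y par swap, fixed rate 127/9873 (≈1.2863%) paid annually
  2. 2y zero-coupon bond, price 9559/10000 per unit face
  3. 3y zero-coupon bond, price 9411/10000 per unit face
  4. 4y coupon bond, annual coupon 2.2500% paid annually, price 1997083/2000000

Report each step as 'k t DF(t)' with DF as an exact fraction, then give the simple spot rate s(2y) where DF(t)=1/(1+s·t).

1 1 9873/10000
2 2 9559/10000
3 3 9411/10000
4 4 9131/10000
s(2y) = (1/(9559/10000) − 1)/(2) = 441/19118 ≈ 2.3067%

step 1 [1y] swap r/1=127/9873: DF=(1 − 127/9873·(0))/(1+127/9873) = 9873/10000 ≈ 0.987300
step 2 [2y] zero: DF = P = 9559/10000 ≈ 0.955900
step 3 [3y] zero: DF = P = 9411/10000 ≈ 0.941100
step 4 [4y] bond c/1=9/400: DF=(1997083/2000000 − 9/400·(0.987300+0.955900+0.941100))/(1+9/400) = 9131/10000 ≈ 0.913100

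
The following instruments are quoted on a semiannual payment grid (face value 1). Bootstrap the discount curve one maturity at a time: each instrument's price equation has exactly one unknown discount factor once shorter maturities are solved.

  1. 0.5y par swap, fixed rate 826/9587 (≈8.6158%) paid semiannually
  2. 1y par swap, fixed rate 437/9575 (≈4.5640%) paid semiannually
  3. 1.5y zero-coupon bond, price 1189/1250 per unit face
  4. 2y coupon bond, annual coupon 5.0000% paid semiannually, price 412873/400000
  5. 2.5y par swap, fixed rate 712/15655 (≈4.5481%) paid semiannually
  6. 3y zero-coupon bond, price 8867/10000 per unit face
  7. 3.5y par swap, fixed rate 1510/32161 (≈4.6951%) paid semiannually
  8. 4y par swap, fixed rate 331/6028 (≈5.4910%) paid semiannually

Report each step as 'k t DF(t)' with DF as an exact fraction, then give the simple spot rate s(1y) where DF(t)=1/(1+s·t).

step 1 [0.5y] swap r/2=413/9587: DF=(1 − 413/9587·(0))/(1+413/9587) = 9587/10000 ≈ 0.958700
step 2 [1y] swap r/2=437/19150: DF=(1 − 437/19150·(0.958700))/(1+437/19150) = 9563/10000 ≈ 0.956300
step 3 [1.5y] zero: DF = P = 1189/1250 ≈ 0.951200
step 4 [2y] bond c/2=1/40: DF=(412873/400000 − 1/40·(0.958700+0.956300+0.951200))/(1+1/40) = 9371/10000 ≈ 0.937100
step 5 [2.5y] swap r/2=356/15655: DF=(1 − 356/15655·(0.958700+0.956300+0.951200+0.937100))/(1+356/15655) = 2233/2500 ≈ 0.893200
step 6 [3y] zero: DF = P = 8867/10000 ≈ 0.886700
step 7 [3.5y] swap r/2=755/32161: DF=(1 − 755/32161·(0.958700+0.956300+0.951200+0.937100+0.893200+0.886700))/(1+755/32161) = 849/1000 ≈ 0.849000
step 8 [4y] swap r/2=331/12056: DF=(1 − 331/12056·(0.958700+0.956300+0.951200+0.937100+0.893200+0.886700+0.849000))/(1+331/12056) = 4007/5000 ≈ 0.801400

1 1/2 9587/10000
2 1 9563/10000
3 3/2 1189/1250
4 2 9371/10000
5 5/2 2233/2500
6 3 8867/10000
7 7/2 849/1000
8 4 4007/5000
s(1y) = (1/(9563/10000) − 1)/(1) = 437/9563 ≈ 4.5697%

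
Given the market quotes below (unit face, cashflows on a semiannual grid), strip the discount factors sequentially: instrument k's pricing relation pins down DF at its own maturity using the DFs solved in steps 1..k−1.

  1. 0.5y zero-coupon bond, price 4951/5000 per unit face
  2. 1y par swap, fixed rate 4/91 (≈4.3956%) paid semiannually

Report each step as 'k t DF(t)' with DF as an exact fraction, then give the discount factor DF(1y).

1 1/2 4951/5000
2 1 2393/2500
DF(1y) = 2393/2500 ≈ 0.957200

step 1 [0.5y] zero: DF = P = 4951/5000 ≈ 0.990200
step 2 [1y] swap r/2=2/91: DF=(1 − 2/91·(0.990200))/(1+2/91) = 2393/2500 ≈ 0.957200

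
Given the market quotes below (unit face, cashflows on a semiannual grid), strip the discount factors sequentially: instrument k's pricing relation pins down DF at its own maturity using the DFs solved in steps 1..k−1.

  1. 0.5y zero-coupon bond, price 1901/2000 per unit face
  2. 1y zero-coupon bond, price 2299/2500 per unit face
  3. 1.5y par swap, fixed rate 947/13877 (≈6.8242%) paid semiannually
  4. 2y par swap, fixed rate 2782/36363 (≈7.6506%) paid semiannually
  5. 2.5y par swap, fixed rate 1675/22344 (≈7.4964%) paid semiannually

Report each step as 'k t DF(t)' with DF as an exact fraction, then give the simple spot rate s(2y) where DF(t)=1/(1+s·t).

1 1/2 1901/2000
2 1 2299/2500
3 3/2 9053/10000
4 2 8609/10000
5 5/2 333/400
s(2y) = (1/(8609/10000) − 1)/(2) = 1391/17218 ≈ 8.0788%

step 1 [0.5y] zero: DF = P = 1901/2000 ≈ 0.950500
step 2 [1y] zero: DF = P = 2299/2500 ≈ 0.919600
step 3 [1.5y] swap r/2=947/27754: DF=(1 − 947/27754·(0.950500+0.919600))/(1+947/27754) = 9053/10000 ≈ 0.905300
step 4 [2y] swap r/2=1391/36363: DF=(1 − 1391/36363·(0.950500+0.919600+0.905300))/(1+1391/36363) = 8609/10000 ≈ 0.860900
step 5 [2.5y] swap r/2=1675/44688: DF=(1 − 1675/44688·(0.950500+0.919600+0.905300+0.860900))/(1+1675/44688) = 333/400 ≈ 0.832500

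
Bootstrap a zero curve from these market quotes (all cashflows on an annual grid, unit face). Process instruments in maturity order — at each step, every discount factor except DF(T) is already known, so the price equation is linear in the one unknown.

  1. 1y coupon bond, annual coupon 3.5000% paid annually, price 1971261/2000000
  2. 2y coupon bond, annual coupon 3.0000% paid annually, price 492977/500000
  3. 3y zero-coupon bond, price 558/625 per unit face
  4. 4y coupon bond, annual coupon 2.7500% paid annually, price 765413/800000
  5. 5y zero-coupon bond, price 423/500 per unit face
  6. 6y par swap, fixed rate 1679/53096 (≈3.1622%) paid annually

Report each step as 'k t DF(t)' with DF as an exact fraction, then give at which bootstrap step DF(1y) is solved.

1 1 9523/10000
2 2 1859/2000
3 3 558/625
4 4 8569/10000
5 5 423/500
6 6 8321/10000
DF(1y) is solved at step 1

step 1 [1y] bond c/1=7/200: DF=(1971261/2000000 − 7/200·(0))/(1+7/200) = 9523/10000 ≈ 0.952300
step 2 [2y] bond c/1=3/100: DF=(492977/500000 − 3/100·(0.952300))/(1+3/100) = 1859/2000 ≈ 0.929500
step 3 [3y] zero: DF = P = 558/625 ≈ 0.892800
step 4 [4y] bond c/1=11/400: DF=(765413/800000 − 11/400·(0.952300+0.929500+0.892800))/(1+11/400) = 8569/10000 ≈ 0.856900
step 5 [5y] zero: DF = P = 423/500 ≈ 0.846000
step 6 [6y] swap r/1=1679/53096: DF=(1 − 1679/53096·(0.952300+0.929500+0.892800+0.856900+0.846000))/(1+1679/53096) = 8321/10000 ≈ 0.832100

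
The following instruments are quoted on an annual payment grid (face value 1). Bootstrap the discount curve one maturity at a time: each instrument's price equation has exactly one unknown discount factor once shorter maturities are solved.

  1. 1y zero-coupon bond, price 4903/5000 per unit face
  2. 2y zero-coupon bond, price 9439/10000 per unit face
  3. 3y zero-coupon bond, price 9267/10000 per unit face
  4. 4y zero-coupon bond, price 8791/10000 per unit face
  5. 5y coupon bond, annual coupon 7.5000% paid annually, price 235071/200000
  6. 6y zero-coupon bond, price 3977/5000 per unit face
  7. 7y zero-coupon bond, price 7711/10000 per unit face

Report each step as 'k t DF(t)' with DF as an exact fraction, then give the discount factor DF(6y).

1 1 4903/5000
2 2 9439/10000
3 3 9267/10000
4 4 8791/10000
5 5 8331/10000
6 6 3977/5000
7 7 7711/10000
DF(6y) = 3977/5000 ≈ 0.795400

step 1 [1y] zero: DF = P = 4903/5000 ≈ 0.980600
step 2 [2y] zero: DF = P = 9439/10000 ≈ 0.943900
step 3 [3y] zero: DF = P = 9267/10000 ≈ 0.926700
step 4 [4y] zero: DF = P = 8791/10000 ≈ 0.879100
step 5 [5y] bond c/1=3/40: DF=(235071/200000 − 3/40·(0.980600+0.943900+0.926700+0.879100))/(1+3/40) = 8331/10000 ≈ 0.833100
step 6 [6y] zero: DF = P = 3977/5000 ≈ 0.795400
step 7 [7y] zero: DF = P = 7711/10000 ≈ 0.771100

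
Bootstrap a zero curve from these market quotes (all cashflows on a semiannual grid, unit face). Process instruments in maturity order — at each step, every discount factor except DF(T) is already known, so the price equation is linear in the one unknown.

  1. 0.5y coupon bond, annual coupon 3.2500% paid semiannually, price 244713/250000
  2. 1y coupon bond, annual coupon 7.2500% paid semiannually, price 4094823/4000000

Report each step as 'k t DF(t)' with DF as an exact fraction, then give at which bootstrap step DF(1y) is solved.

step 1 [0.5y] bond c/2=13/800: DF=(244713/250000 − 13/800·(0))/(1+13/800) = 602/625 ≈ 0.963200
step 2 [1y] bond c/2=29/800: DF=(4094823/4000000 − 29/800·(0.963200))/(1+29/800) = 4771/5000 ≈ 0.954200

1 1/2 602/625
2 1 4771/5000
DF(1y) is solved at step 2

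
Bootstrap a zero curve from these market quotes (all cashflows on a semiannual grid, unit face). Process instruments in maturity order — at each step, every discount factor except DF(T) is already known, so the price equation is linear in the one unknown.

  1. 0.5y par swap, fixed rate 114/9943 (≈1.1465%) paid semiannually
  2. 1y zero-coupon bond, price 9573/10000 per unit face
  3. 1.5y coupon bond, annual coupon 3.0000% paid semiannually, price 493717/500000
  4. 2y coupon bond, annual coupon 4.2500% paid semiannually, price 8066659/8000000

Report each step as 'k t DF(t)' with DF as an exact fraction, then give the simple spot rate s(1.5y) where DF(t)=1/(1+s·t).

step 1 [0.5y] swap r/2=57/9943: DF=(1 − 57/9943·(0))/(1+57/9943) = 9943/10000 ≈ 0.994300
step 2 [1y] zero: DF = P = 9573/10000 ≈ 0.957300
step 3 [1.5y] bond c/2=3/200: DF=(493717/500000 − 3/200·(0.994300+0.957300))/(1+3/200) = 118/125 ≈ 0.944000
step 4 [2y] bond c/2=17/800: DF=(8066659/8000000 − 17/800·(0.994300+0.957300+0.944000))/(1+17/800) = 9271/10000 ≈ 0.927100

1 1/2 9943/10000
2 1 9573/10000
3 3/2 118/125
4 2 9271/10000
s(1.5y) = (1/(118/125) − 1)/(3/2) = 7/177 ≈ 3.9548%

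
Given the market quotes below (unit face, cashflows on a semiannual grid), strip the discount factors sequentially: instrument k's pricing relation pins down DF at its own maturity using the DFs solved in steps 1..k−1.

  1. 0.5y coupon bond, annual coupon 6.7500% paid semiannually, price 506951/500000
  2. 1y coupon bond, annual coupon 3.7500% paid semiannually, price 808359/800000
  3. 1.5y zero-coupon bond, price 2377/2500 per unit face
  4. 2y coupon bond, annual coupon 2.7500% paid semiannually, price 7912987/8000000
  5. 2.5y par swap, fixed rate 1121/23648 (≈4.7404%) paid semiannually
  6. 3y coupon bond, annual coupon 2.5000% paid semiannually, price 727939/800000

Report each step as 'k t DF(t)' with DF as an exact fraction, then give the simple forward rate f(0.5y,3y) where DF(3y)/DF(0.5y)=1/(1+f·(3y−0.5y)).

1 1/2 613/625
2 1 4869/5000
3 3/2 2377/2500
4 2 9363/10000
5 5/2 8879/10000
6 3 8403/10000
f(0.5y,3y) = ((613/625)/(8403/10000) − 1)/(5/2) = 562/8403 ≈ 6.6881%

step 1 [0.5y] bond c/2=27/800: DF=(506951/500000 − 27/800·(0))/(1+27/800) = 613/625 ≈ 0.980800
step 2 [1y] bond c/2=3/160: DF=(808359/800000 − 3/160·(0.980800))/(1+3/160) = 4869/5000 ≈ 0.973800
step 3 [1.5y] zero: DF = P = 2377/2500 ≈ 0.950800
step 4 [2y] bond c/2=11/800: DF=(7912987/8000000 − 11/800·(0.980800+0.973800+0.950800))/(1+11/800) = 9363/10000 ≈ 0.936300
step 5 [2.5y] swap r/2=1121/47296: DF=(1 − 1121/47296·(0.980800+0.973800+0.950800+0.936300))/(1+1121/47296) = 8879/10000 ≈ 0.887900
step 6 [3y] bond c/2=1/80: DF=(727939/800000 − 1/80·(0.980800+0.973800+0.950800+0.936300+0.887900))/(1+1/80) = 8403/10000 ≈ 0.840300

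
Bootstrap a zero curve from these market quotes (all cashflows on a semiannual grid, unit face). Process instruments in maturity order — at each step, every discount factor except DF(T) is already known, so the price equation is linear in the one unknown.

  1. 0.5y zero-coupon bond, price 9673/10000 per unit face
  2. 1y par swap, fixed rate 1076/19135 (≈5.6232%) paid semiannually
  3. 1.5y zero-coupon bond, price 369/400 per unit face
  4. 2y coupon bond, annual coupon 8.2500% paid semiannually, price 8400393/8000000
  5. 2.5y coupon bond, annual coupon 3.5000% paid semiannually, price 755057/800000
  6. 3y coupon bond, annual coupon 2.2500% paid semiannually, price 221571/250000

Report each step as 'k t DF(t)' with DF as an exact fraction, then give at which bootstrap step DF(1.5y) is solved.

1 1/2 9673/10000
2 1 4731/5000
3 3/2 369/400
4 2 8961/10000
5 5/2 4317/5000
6 3 8253/10000
DF(1.5y) is solved at step 3

step 1 [0.5y] zero: DF = P = 9673/10000 ≈ 0.967300
step 2 [1y] swap r/2=538/19135: DF=(1 − 538/19135·(0.967300))/(1+538/19135) = 4731/5000 ≈ 0.946200
step 3 [1.5y] zero: DF = P = 369/400 ≈ 0.922500
step 4 [2y] bond c/2=33/800: DF=(8400393/8000000 − 33/800·(0.967300+0.946200+0.922500))/(1+33/800) = 8961/10000 ≈ 0.896100
step 5 [2.5y] bond c/2=7/400: DF=(755057/800000 − 7/400·(0.967300+0.946200+0.922500+0.896100))/(1+7/400) = 4317/5000 ≈ 0.863400
step 6 [3y] bond c/2=9/800: DF=(221571/250000 − 9/800·(0.967300+0.946200+0.922500+0.896100+0.863400))/(1+9/800) = 8253/10000 ≈ 0.825300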